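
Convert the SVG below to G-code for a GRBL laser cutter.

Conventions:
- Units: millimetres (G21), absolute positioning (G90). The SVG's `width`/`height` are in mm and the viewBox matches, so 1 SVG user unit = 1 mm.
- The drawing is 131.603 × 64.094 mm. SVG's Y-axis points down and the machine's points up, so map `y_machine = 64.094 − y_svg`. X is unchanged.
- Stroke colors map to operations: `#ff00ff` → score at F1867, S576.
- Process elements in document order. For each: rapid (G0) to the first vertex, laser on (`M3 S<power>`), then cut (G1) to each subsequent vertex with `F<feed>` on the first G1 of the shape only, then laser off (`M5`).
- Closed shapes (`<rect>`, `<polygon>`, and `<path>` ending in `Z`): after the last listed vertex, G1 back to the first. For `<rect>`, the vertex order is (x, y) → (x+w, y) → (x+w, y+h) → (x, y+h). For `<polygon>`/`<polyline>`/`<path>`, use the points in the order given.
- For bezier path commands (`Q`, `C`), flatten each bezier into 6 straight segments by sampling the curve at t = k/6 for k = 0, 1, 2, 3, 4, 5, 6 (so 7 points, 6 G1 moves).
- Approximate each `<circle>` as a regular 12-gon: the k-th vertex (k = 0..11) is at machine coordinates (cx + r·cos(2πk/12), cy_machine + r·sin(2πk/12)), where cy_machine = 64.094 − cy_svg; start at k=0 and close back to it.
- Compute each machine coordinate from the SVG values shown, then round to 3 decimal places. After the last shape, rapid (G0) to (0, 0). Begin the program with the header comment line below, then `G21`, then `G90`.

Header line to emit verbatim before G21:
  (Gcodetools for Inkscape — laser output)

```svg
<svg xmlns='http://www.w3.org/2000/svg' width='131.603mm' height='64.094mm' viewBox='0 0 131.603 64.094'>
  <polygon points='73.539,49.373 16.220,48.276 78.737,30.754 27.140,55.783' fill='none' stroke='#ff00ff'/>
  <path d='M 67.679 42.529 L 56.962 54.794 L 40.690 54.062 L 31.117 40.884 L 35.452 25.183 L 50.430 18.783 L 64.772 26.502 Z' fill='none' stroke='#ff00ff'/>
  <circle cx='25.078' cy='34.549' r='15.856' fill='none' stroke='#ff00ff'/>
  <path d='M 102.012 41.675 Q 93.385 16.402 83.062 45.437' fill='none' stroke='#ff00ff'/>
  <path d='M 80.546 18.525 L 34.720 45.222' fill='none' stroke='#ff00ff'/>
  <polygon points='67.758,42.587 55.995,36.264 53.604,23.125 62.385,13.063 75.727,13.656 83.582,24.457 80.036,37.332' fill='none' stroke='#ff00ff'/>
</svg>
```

viewBox `0 0 131.603 64.094` with mm width/height → 1 unit = 1 mm. Flip: y_m = 64.094 − y_svg.

**Shape 1** — `<polygon>` closed polygon, stroke `#ff00ff` → score (S576, F1867). Machine vertices: (73.539,14.721) → (16.220,15.818) → (78.737,33.340) → (27.140,8.311) → (73.539,14.721). Closed: final G1 returns to the first vertex.

**Shape 2** — `<path>` regular polygon, stroke `#ff00ff` → score (S576, F1867). Machine vertices: (67.679,21.565) → (56.962,9.300) → (40.690,10.032) → (31.117,23.210) → (35.452,38.911) → (50.430,45.311) → (64.772,37.592) → (67.679,21.565). Closed: final G1 returns to the first vertex.

**Shape 3** — `<circle>` circle, stroke `#ff00ff` → score (S576, F1867). Machine vertices: (40.934,29.545) → (38.810,37.473) → (33.006,43.277) → (25.078,45.401) → (17.150,43.277) → (11.346,37.473) → (9.222,29.545) → (11.346,21.617) → (17.150,15.813) → (25.078,13.689) → (33.006,15.813) → (38.810,21.617) → (40.934,29.545). Closed: final G1 returns to the first vertex.

**Shape 4** — `<path>` quadratic bezier, stroke `#ff00ff` → score (S576, F1867). Control points (SVG): P0=(102.012,41.675), P1=(93.385,16.402), P2=(83.062,45.437); sampled at t=k/6. Machine vertices: (102.012,22.419) → (99.089,29.335) → (96.072,33.233) → (92.961,34.115) → (89.756,31.979) → (86.456,26.827) → (83.062,18.657). Open path.

**Shape 5** — `<path>` line segment, stroke `#ff00ff` → score (S576, F1867). Machine vertices: (80.546,45.569) → (34.720,18.872). Open path.

**Shape 6** — `<polygon>` regular polygon, stroke `#ff00ff` → score (S576, F1867). Machine vertices: (67.758,21.507) → (55.995,27.830) → (53.604,40.969) → (62.385,51.031) → (75.727,50.438) → (83.582,39.637) → (80.036,26.762) → (67.758,21.507). Closed: final G1 returns to the first vertex.

(Gcodetools for Inkscape — laser output)
G21
G90
G0 X73.539 Y14.721
M3 S576
G1 X16.220 Y15.818 F1867
G1 X78.737 Y33.340
G1 X27.140 Y8.311
G1 X73.539 Y14.721
M5
G0 X67.679 Y21.565
M3 S576
G1 X56.962 Y9.300 F1867
G1 X40.690 Y10.032
G1 X31.117 Y23.210
G1 X35.452 Y38.911
G1 X50.430 Y45.311
G1 X64.772 Y37.592
G1 X67.679 Y21.565
M5
G0 X40.934 Y29.545
M3 S576
G1 X38.810 Y37.473 F1867
G1 X33.006 Y43.277
G1 X25.078 Y45.401
G1 X17.150 Y43.277
G1 X11.346 Y37.473
G1 X9.222 Y29.545
G1 X11.346 Y21.617
G1 X17.150 Y15.813
G1 X25.078 Y13.689
G1 X33.006 Y15.813
G1 X38.810 Y21.617
G1 X40.934 Y29.545
M5
G0 X102.012 Y22.419
M3 S576
G1 X99.089 Y29.335 F1867
G1 X96.072 Y33.233
G1 X92.961 Y34.115
G1 X89.756 Y31.979
G1 X86.456 Y26.827
G1 X83.062 Y18.657
M5
G0 X80.546 Y45.569
M3 S576
G1 X34.720 Y18.872 F1867
M5
G0 X67.758 Y21.507
M3 S576
G1 X55.995 Y27.830 F1867
G1 X53.604 Y40.969
G1 X62.385 Y51.031
G1 X75.727 Y50.438
G1 X83.582 Y39.637
G1 X80.036 Y26.762
G1 X67.758 Y21.507
M5
G0 X0.000 Y0.000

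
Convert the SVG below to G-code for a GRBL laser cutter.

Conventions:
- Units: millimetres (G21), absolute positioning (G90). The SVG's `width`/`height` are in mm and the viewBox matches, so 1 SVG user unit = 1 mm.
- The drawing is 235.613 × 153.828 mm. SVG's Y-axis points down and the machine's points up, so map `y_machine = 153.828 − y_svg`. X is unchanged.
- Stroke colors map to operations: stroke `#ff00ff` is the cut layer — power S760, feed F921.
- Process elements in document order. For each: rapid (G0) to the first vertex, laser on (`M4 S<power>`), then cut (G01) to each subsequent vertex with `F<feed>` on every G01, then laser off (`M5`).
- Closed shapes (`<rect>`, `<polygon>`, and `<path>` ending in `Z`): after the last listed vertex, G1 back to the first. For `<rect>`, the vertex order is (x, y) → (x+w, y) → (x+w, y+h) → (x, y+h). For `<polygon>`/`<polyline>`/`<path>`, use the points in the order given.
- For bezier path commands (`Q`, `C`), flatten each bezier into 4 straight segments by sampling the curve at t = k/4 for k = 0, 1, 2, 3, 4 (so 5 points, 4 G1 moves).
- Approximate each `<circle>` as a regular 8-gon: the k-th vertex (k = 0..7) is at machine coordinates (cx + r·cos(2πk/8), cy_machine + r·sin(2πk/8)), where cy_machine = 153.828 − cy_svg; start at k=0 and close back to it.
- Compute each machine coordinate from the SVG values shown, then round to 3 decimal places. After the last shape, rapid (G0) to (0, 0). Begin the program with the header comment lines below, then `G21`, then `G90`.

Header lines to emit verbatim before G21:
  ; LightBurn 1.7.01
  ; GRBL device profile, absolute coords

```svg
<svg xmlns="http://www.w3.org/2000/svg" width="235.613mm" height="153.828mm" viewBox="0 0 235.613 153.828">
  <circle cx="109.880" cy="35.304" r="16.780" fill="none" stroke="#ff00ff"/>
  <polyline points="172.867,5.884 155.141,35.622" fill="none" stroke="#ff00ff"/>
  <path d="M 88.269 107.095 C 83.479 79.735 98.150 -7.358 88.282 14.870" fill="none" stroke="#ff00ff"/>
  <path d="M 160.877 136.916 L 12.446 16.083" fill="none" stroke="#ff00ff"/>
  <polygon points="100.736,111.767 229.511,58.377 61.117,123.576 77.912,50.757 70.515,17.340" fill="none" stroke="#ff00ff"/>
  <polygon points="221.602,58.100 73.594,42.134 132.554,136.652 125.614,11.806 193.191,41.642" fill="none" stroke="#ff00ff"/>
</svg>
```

; LightBurn 1.7.01
; GRBL device profile, absolute coords
G21
G90
G0 X126.660 Y118.524
M4 S760
G01 X121.745 Y130.389 F921
G01 X109.880 Y135.304 F921
G01 X98.015 Y130.389 F921
G01 X93.100 Y118.524 F921
G01 X98.015 Y106.659 F921
G01 X109.880 Y101.744 F921
G01 X121.745 Y106.659 F921
G01 X126.660 Y118.524 F921
M5
G0 X172.867 Y147.944
M4 S760
G01 X155.141 Y118.206 F921
M5
G0 X88.269 Y46.733
M4 S760
G01 X87.638 Y75.811 F921
G01 X90.180 Y111.441 F921
G01 X91.769 Y137.773 F921
G01 X88.282 Y138.958 F921
M5
G0 X160.877 Y16.912
M4 S760
G01 X12.446 Y137.745 F921
M5
G0 X100.736 Y42.061
M4 S760
G01 X229.511 Y95.451 F921
G01 X61.117 Y30.252 F921
G01 X77.912 Y103.071 F921
G01 X70.515 Y136.488 F921
G01 X100.736 Y42.061 F921
M5
G0 X221.602 Y95.728
M4 S760
G01 X73.594 Y111.694 F921
G01 X132.554 Y17.176 F921
G01 X125.614 Y142.022 F921
G01 X193.191 Y112.186 F921
G01 X221.602 Y95.728 F921
M5
G0 X0.000 Y0.000

Since the viewBox matches the mm dimensions, user units are millimetres directly. The only transform is the Y-flip y_m = 153.828 − y_svg.

Shape 1 is a circle drawn with `<circle>`. Its stroke #ff00ff means cut at S760, F921. After flipping Y the toolpath is (126.660,118.524) → (121.745,130.389) → (109.880,135.304) → (98.015,130.389) → (93.100,118.524) → (98.015,106.659) → (109.880,101.744) → (121.745,106.659) → (126.660,118.524), returning to the start.

Shape 2 is a line segment drawn with `<polyline>`. Its stroke #ff00ff means cut at S760, F921. After flipping Y the toolpath is (172.867,147.944) → (155.141,118.206).

Shape 3 is a cubic bezier drawn with `<path>`. Its stroke #ff00ff means cut at S760, F921. After flipping Y the toolpath is (88.269,46.733) → (87.638,75.811) → (90.180,111.441) → (91.769,137.773) → (88.282,138.958).

Shape 4 is a line segment drawn with `<path>`. Its stroke #ff00ff means cut at S760, F921. After flipping Y the toolpath is (160.877,16.912) → (12.446,137.745).

Shape 5 is a closed polygon drawn with `<polygon>`. Its stroke #ff00ff means cut at S760, F921. After flipping Y the toolpath is (100.736,42.061) → (229.511,95.451) → (61.117,30.252) → (77.912,103.071) → (70.515,136.488) → (100.736,42.061), returning to the start.

Shape 6 is a closed polygon drawn with `<polygon>`. Its stroke #ff00ff means cut at S760, F921. After flipping Y the toolpath is (221.602,95.728) → (73.594,111.694) → (132.554,17.176) → (125.614,142.022) → (193.191,112.186) → (221.602,95.728), returning to the start.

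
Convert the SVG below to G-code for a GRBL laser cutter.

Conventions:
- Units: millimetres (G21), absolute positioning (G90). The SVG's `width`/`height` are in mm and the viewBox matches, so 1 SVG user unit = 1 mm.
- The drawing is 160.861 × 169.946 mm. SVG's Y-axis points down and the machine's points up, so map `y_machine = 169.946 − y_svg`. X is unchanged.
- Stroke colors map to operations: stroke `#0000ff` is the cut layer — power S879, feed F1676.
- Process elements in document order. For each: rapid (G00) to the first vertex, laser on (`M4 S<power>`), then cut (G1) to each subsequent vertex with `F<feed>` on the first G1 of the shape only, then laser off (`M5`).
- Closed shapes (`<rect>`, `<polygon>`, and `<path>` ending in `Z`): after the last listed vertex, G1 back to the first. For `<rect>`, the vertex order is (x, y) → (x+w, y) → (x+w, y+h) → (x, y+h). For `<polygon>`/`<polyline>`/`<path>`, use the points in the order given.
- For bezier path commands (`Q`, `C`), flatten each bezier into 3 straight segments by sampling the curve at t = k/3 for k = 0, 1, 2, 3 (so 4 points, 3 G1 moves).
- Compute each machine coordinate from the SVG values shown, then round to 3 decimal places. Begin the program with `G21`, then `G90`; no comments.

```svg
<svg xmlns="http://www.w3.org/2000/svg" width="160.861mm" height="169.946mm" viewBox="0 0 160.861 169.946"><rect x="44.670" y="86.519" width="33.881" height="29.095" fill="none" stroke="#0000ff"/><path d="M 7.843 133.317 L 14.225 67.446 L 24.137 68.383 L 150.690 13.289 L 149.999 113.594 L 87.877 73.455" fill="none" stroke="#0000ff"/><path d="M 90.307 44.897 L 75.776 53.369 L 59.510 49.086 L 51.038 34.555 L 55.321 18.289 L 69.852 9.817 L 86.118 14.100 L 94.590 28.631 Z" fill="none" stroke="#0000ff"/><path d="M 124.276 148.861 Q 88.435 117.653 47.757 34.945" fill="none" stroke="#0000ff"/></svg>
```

G21
G90
G00 X44.670 Y83.427
M4 S879
G1 X78.551 Y83.427 F1676
G1 X78.551 Y54.332
G1 X44.670 Y54.332
G1 X44.670 Y83.427
M5
G00 X7.843 Y36.629
M4 S879
G1 X14.225 Y102.500 F1676
G1 X24.137 Y101.563
G1 X150.690 Y156.657
G1 X149.999 Y56.352
G1 X87.877 Y96.491
M5
G00 X90.307 Y125.049
M4 S879
G1 X75.776 Y116.577 F1676
G1 X59.510 Y120.860
G1 X51.038 Y135.391
G1 X55.321 Y151.657
G1 X69.852 Y160.129
G1 X86.118 Y155.846
G1 X94.590 Y141.315
G1 X90.307 Y125.049
M5
G00 X124.276 Y21.085
M4 S879
G1 X99.845 Y47.613 F1676
G1 X74.338 Y85.585
G1 X47.757 Y135.001
M5

Since the viewBox matches the mm dimensions, user units are millimetres directly. The only transform is the Y-flip y_m = 169.946 − y_svg.

Shape 1 is a rectangle drawn with `<rect>`. Its stroke #0000ff means cut at S879, F1676. After flipping Y the toolpath is (44.670,83.427) → (78.551,83.427) → (78.551,54.332) → (44.670,54.332) → (44.670,83.427), returning to the start.

Shape 2 is a open polyline drawn with `<path>`. Its stroke #0000ff means cut at S879, F1676. After flipping Y the toolpath is (7.843,36.629) → (14.225,102.500) → (24.137,101.563) → (150.690,156.657) → (149.999,56.352) → (87.877,96.491).

Shape 3 is a regular polygon drawn with `<path>`. Its stroke #0000ff means cut at S879, F1676. After flipping Y the toolpath is (90.307,125.049) → (75.776,116.577) → (59.510,120.860) → (51.038,135.391) → (55.321,151.657) → (69.852,160.129) → (86.118,155.846) → (94.590,141.315) → (90.307,125.049), returning to the start.

Shape 4 is a quadratic bezier drawn with `<path>`. Its stroke #0000ff means cut at S879, F1676. After flipping Y the toolpath is (124.276,21.085) → (99.845,47.613) → (74.338,85.585) → (47.757,135.001).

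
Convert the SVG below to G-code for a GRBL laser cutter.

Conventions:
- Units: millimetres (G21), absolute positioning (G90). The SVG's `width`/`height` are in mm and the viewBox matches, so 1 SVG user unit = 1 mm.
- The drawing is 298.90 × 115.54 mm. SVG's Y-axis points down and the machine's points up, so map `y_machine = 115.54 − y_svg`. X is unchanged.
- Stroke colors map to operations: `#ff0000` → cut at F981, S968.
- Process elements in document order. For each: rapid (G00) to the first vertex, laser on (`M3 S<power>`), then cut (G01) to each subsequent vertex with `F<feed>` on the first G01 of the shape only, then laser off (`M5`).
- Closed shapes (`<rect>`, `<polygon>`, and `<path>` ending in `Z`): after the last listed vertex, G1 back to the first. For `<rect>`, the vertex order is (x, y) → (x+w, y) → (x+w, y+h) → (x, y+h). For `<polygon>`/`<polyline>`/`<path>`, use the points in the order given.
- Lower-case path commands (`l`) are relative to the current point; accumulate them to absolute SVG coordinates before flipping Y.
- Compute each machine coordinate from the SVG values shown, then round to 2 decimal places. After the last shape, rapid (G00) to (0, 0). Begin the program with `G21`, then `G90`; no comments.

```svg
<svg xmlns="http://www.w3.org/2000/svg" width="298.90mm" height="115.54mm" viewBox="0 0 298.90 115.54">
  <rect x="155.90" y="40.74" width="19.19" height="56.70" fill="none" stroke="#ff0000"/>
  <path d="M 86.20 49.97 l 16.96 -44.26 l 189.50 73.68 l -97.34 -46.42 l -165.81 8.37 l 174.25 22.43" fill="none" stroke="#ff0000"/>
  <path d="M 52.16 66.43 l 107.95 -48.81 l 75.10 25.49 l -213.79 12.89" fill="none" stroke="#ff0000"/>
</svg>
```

G21
G90
G00 X155.90 Y74.80
M3 S968
G01 X175.09 Y74.80 F981
G01 X175.09 Y18.10
G01 X155.90 Y18.10
G01 X155.90 Y74.80
M5
G00 X86.20 Y65.57
M3 S968
G01 X103.16 Y109.83 F981
G01 X292.66 Y36.15
G01 X195.32 Y82.57
G01 X29.51 Y74.20
G01 X203.76 Y51.77
M5
G00 X52.16 Y49.11
M3 S968
G01 X160.11 Y97.92 F981
G01 X235.21 Y72.43
G01 X21.42 Y59.54
M5
G00 X0.00 Y0.00

1 u = 1 mm; y_m = 115.54 − y.

[1] `<rect>` rectangle, #ff0000→cut S968 F981: (155.90,74.80) → (175.09,74.80) → (175.09,18.10) → (155.90,18.10) → (155.90,74.80) (closed)

[2] `<path>` open polyline, #ff0000→cut S968 F981: (86.20,65.57) → (103.16,109.83) → (292.66,36.15) → (195.32,82.57) → (29.51,74.20) → (203.76,51.77)

[3] `<path>` open polyline, #ff0000→cut S968 F981: (52.16,49.11) → (160.11,97.92) → (235.21,72.43) → (21.42,59.54)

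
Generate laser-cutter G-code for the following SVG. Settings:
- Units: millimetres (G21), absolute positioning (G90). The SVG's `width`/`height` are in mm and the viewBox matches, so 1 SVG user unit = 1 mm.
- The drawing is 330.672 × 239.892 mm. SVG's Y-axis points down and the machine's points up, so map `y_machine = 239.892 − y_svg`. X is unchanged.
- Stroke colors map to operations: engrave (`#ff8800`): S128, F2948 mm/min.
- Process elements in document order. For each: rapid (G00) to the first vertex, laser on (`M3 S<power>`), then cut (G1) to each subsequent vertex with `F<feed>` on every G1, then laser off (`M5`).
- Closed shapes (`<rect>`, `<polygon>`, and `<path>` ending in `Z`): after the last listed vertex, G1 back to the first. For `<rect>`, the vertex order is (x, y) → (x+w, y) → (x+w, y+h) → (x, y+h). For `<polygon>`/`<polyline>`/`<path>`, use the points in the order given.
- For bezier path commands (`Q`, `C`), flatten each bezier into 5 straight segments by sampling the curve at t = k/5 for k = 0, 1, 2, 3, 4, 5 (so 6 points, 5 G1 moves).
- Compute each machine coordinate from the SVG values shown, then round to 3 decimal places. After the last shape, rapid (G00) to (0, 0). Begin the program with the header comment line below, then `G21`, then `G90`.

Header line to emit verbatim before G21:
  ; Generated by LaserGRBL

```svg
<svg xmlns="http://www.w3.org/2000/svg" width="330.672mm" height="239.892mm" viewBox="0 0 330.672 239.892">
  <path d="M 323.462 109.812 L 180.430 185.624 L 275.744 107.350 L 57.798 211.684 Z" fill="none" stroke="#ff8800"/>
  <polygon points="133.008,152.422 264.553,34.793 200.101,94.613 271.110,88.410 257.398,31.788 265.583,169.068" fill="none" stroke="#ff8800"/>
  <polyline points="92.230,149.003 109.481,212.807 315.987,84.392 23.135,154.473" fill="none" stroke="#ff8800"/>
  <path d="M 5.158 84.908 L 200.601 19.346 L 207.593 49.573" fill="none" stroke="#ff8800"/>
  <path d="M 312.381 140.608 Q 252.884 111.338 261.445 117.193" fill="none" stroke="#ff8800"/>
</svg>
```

Since the viewBox matches the mm dimensions, user units are millimetres directly. The only transform is the Y-flip y_m = 239.892 − y_svg.

Shape 1 is a closed polygon drawn with `<path>`. Its stroke #ff8800 means engrave at S128, F2948. After flipping Y the toolpath is (323.462,130.080) → (180.430,54.268) → (275.744,132.542) → (57.798,28.208) → (323.462,130.080), returning to the start.

Shape 2 is a closed polygon drawn with `<polygon>`. Its stroke #ff8800 means engrave at S128, F2948. After flipping Y the toolpath is (133.008,87.470) → (264.553,205.099) → (200.101,145.279) → (271.110,151.482) → (257.398,208.104) → (265.583,70.824) → (133.008,87.470), returning to the start.

Shape 3 is a open polyline drawn with `<polyline>`. Its stroke #ff8800 means engrave at S128, F2948. After flipping Y the toolpath is (92.230,90.889) → (109.481,27.085) → (315.987,155.500) → (23.135,85.419).

Shape 4 is a open polyline drawn with `<path>`. Its stroke #ff8800 means engrave at S128, F2948. After flipping Y the toolpath is (5.158,154.984) → (200.601,220.546) → (207.593,190.319).

Shape 5 is a quadratic bezier drawn with `<path>`. Its stroke #ff8800 means engrave at S128, F2948. After flipping Y the toolpath is (312.381,99.284) → (291.305,109.587) → (275.673,117.080) → (265.485,121.763) → (260.743,123.636) → (261.445,122.699).

; Generated by LaserGRBL
G21
G90
G00 X323.462 Y130.080
M3 S128
G1 X180.430 Y54.268 F2948
G1 X275.744 Y132.542 F2948
G1 X57.798 Y28.208 F2948
G1 X323.462 Y130.080 F2948
M5
G00 X133.008 Y87.470
M3 S128
G1 X264.553 Y205.099 F2948
G1 X200.101 Y145.279 F2948
G1 X271.110 Y151.482 F2948
G1 X257.398 Y208.104 F2948
G1 X265.583 Y70.824 F2948
G1 X133.008 Y87.470 F2948
M5
G00 X92.230 Y90.889
M3 S128
G1 X109.481 Y27.085 F2948
G1 X315.987 Y155.500 F2948
G1 X23.135 Y85.419 F2948
M5
G00 X5.158 Y154.984
M3 S128
G1 X200.601 Y220.546 F2948
G1 X207.593 Y190.319 F2948
M5
G00 X312.381 Y99.284
M3 S128
G1 X291.305 Y109.587 F2948
G1 X275.673 Y117.080 F2948
G1 X265.485 Y121.763 F2948
G1 X260.743 Y123.636 F2948
G1 X261.445 Y122.699 F2948
M5
G00 X0.000 Y0.000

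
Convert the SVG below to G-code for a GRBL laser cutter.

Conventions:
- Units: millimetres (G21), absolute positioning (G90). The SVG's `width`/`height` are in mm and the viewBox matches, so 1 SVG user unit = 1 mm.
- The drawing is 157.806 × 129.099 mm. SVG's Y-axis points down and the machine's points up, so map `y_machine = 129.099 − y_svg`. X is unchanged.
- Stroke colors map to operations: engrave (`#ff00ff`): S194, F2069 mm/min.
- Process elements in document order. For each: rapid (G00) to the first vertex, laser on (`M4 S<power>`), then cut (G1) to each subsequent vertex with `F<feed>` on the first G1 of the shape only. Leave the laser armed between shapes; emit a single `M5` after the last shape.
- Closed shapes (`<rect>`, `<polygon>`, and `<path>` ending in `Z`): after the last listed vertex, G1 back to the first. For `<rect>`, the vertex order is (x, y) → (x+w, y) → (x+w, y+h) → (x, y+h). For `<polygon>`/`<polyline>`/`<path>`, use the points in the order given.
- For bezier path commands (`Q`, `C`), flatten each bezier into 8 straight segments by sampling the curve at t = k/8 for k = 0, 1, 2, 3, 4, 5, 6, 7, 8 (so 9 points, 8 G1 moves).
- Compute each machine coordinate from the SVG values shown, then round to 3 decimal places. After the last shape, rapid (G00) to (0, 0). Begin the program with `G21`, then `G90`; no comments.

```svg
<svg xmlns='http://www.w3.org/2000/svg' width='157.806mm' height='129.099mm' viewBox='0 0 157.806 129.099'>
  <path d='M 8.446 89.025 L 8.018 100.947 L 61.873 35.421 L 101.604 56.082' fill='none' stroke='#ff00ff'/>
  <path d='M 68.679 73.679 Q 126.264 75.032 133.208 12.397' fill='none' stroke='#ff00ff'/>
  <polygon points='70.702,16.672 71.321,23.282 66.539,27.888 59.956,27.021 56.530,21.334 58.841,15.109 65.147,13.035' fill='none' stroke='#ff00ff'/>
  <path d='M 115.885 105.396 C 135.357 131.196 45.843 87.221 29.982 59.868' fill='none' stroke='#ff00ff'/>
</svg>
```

Since the viewBox matches the mm dimensions, user units are millimetres directly. The only transform is the Y-flip y_m = 129.099 − y_svg.

Shape 1 is a open polyline drawn with `<path>`. Its stroke #ff00ff means engrave at S194, F2069. After flipping Y the toolpath is (8.446,40.074) → (8.018,28.152) → (61.873,93.678) → (101.604,73.017).

Shape 2 is a quadratic bezier drawn with `<path>`. Its stroke #ff00ff means engrave at S194, F2069. After flipping Y the toolpath is (68.679,55.420) → (82.284,56.082) → (94.306,58.743) → (104.746,63.404) → (113.604,70.064) → (120.879,78.724) → (126.571,89.384) → (130.681,102.043) → (133.208,116.702).

Shape 3 is a regular polygon drawn with `<polygon>`. Its stroke #ff00ff means engrave at S194, F2069. After flipping Y the toolpath is (70.702,112.427) → (71.321,105.817) → (66.539,101.211) → (59.956,102.078) → (56.530,107.765) → (58.841,113.990) → (65.147,116.064) → (70.702,112.427), returning to the start.

Shape 4 is a cubic bezier drawn with `<path>`. Its stroke #ff00ff means engrave at S194, F2069. After flipping Y the toolpath is (115.885,23.703) → (118.435,17.130) → (112.908,16.086) → (101.444,19.558) → (86.183,26.535) → (69.267,36.003) → (52.834,46.950) → (39.026,58.363) → (29.982,69.231).

G21
G90
G00 X8.446 Y40.074
M4 S194
G1 X8.018 Y28.152 F2069
G1 X61.873 Y93.678
G1 X101.604 Y73.017
G00 X68.679 Y55.420
M4 S194
G1 X82.284 Y56.082 F2069
G1 X94.306 Y58.743
G1 X104.746 Y63.404
G1 X113.604 Y70.064
G1 X120.879 Y78.724
G1 X126.571 Y89.384
G1 X130.681 Y102.043
G1 X133.208 Y116.702
G00 X70.702 Y112.427
M4 S194
G1 X71.321 Y105.817 F2069
G1 X66.539 Y101.211
G1 X59.956 Y102.078
G1 X56.530 Y107.765
G1 X58.841 Y113.990
G1 X65.147 Y116.064
G1 X70.702 Y112.427
G00 X115.885 Y23.703
M4 S194
G1 X118.435 Y17.130 F2069
G1 X112.908 Y16.086
G1 X101.444 Y19.558
G1 X86.183 Y26.535
G1 X69.267 Y36.003
G1 X52.834 Y46.950
G1 X39.026 Y58.363
G1 X29.982 Y69.231
M5
G00 X0.000 Y0.000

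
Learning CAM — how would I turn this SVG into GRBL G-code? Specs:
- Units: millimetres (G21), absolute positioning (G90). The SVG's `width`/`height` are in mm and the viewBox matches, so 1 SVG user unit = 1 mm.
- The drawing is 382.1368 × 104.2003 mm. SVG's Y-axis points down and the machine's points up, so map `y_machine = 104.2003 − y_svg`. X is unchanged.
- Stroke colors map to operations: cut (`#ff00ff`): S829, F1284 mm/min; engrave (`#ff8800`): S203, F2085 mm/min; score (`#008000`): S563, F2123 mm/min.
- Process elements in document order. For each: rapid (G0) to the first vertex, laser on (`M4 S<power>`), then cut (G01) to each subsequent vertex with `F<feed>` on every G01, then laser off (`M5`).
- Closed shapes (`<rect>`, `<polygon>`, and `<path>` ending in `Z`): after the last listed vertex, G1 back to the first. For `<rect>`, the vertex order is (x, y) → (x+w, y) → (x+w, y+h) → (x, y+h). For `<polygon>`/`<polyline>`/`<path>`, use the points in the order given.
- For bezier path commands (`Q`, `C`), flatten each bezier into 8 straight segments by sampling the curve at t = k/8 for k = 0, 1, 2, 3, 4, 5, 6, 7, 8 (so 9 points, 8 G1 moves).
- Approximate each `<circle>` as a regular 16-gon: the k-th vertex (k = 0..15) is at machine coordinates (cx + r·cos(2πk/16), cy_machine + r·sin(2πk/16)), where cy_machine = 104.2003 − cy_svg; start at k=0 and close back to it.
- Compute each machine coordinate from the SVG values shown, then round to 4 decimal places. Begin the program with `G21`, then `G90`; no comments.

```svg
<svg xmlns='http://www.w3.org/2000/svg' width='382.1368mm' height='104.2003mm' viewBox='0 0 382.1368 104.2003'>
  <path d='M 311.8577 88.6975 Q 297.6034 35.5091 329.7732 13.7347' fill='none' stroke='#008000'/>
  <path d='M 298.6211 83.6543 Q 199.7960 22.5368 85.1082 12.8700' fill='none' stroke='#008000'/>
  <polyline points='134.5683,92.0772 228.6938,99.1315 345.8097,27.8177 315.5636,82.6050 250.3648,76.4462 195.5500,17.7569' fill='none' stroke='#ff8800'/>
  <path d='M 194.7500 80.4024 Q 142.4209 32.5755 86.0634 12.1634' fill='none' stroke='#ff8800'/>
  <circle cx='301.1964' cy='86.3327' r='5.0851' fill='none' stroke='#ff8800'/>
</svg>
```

Since the viewBox matches the mm dimensions, user units are millimetres directly. The only transform is the Y-flip y_m = 104.2003 − y_svg.

Shape 1 is a quadratic bezier drawn with `<path>`. Its stroke #008000 means score at S563, F2123. After flipping Y the toolpath is (311.8577,15.5028) → (309.0195,28.3091) → (307.6321,40.1336) → (307.6954,50.9765) → (309.2094,60.8377) → (312.1742,69.7172) → (316.5898,77.6150) → (322.4561,84.5312) → (329.7732,90.4656).

Shape 2 is a quadratic bezier drawn with `<path>`. Its stroke #008000 means score at S563, F2123. After flipping Y the toolpath is (298.6211,20.5460) → (273.6670,35.0215) → (248.2171,47.8891) → (222.2716,59.1489) → (195.8303,68.8008) → (168.8934,76.8449) → (141.4607,83.2812) → (113.5323,88.1097) → (85.1082,91.3303).

Shape 3 is a open polyline drawn with `<polyline>`. Its stroke #ff8800 means engrave at S203, F2085. After flipping Y the toolpath is (134.5683,12.1231) → (228.6938,5.0688) → (345.8097,76.3826) → (315.5636,21.5953) → (250.3648,27.7541) → (195.5500,86.4434).

Shape 4 is a quadratic bezier drawn with `<path>`. Its stroke #ff8800 means engrave at S203, F2085. After flipping Y the toolpath is (194.7500,23.7979) → (181.6048,35.3263) → (168.3337,45.9979) → (154.9367,55.8129) → (141.4138,64.7711) → (127.7650,72.8726) → (113.9904,80.1174) → (100.0898,86.5055) → (86.0634,92.0369).

Shape 5 is a circle drawn with `<circle>`. Its stroke #ff8800 means engrave at S203, F2085. After flipping Y the toolpath is (306.2815,17.8676) → (305.8944,19.8136) → (304.7921,21.4633) → (303.1424,22.5656) → (301.1964,22.9527) → (299.2504,22.5656) → (297.6007,21.4633) → (296.4984,19.8136) → (296.1113,17.8676) → (296.4984,15.9216) → (297.6007,14.2719) → (299.2504,13.1696) → (301.1964,12.7825) → (303.1424,13.1696) → (304.7921,14.2719) → (305.8944,15.9216) → (306.2815,17.8676), returning to the start.

G21
G90
G0 X311.8577 Y15.5028
M4 S563
G01 X309.0195 Y28.3091 F2123
G01 X307.6321 Y40.1336 F2123
G01 X307.6954 Y50.9765 F2123
G01 X309.2094 Y60.8377 F2123
G01 X312.1742 Y69.7172 F2123
G01 X316.5898 Y77.6150 F2123
G01 X322.4561 Y84.5312 F2123
G01 X329.7732 Y90.4656 F2123
M5
G0 X298.6211 Y20.5460
M4 S563
G01 X273.6670 Y35.0215 F2123
G01 X248.2171 Y47.8891 F2123
G01 X222.2716 Y59.1489 F2123
G01 X195.8303 Y68.8008 F2123
G01 X168.8934 Y76.8449 F2123
G01 X141.4607 Y83.2812 F2123
G01 X113.5323 Y88.1097 F2123
G01 X85.1082 Y91.3303 F2123
M5
G0 X134.5683 Y12.1231
M4 S203
G01 X228.6938 Y5.0688 F2085
G01 X345.8097 Y76.3826 F2085
G01 X315.5636 Y21.5953 F2085
G01 X250.3648 Y27.7541 F2085
G01 X195.5500 Y86.4434 F2085
M5
G0 X194.7500 Y23.7979
M4 S203
G01 X181.6048 Y35.3263 F2085
G01 X168.3337 Y45.9979 F2085
G01 X154.9367 Y55.8129 F2085
G01 X141.4138 Y64.7711 F2085
G01 X127.7650 Y72.8726 F2085
G01 X113.9904 Y80.1174 F2085
G01 X100.0898 Y86.5055 F2085
G01 X86.0634 Y92.0369 F2085
M5
G0 X306.2815 Y17.8676
M4 S203
G01 X305.8944 Y19.8136 F2085
G01 X304.7921 Y21.4633 F2085
G01 X303.1424 Y22.5656 F2085
G01 X301.1964 Y22.9527 F2085
G01 X299.2504 Y22.5656 F2085
G01 X297.6007 Y21.4633 F2085
G01 X296.4984 Y19.8136 F2085
G01 X296.1113 Y17.8676 F2085
G01 X296.4984 Y15.9216 F2085
G01 X297.6007 Y14.2719 F2085
G01 X299.2504 Y13.1696 F2085
G01 X301.1964 Y12.7825 F2085
G01 X303.1424 Y13.1696 F2085
G01 X304.7921 Y14.2719 F2085
G01 X305.8944 Y15.9216 F2085
G01 X306.2815 Y17.8676 F2085
M5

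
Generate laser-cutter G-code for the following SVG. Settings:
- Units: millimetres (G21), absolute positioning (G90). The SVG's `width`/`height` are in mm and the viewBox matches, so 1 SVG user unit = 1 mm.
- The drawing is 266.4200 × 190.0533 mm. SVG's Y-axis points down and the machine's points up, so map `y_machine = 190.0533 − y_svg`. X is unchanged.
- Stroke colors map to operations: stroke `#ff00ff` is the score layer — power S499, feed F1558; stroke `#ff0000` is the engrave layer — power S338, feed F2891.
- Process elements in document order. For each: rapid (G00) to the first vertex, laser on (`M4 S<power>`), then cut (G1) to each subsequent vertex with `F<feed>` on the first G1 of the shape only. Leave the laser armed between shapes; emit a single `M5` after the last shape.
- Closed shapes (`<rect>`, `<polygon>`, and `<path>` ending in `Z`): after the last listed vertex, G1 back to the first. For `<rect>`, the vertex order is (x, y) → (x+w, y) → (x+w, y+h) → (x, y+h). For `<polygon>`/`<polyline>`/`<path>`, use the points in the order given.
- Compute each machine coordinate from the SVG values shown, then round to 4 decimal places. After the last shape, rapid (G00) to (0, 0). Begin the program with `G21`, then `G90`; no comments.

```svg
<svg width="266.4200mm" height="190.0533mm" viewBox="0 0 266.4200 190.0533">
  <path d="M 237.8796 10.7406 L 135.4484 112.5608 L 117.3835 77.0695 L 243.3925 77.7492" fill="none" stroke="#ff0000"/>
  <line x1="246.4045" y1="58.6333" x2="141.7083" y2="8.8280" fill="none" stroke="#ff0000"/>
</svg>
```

G21
G90
G00 X237.8796 Y179.3127
M4 S338
G1 X135.4484 Y77.4925 F2891
G1 X117.3835 Y112.9838
G1 X243.3925 Y112.3041
G00 X246.4045 Y131.4200
M4 S338
G1 X141.7083 Y181.2253 F2891
M5
G00 X0.0000 Y0.0000

viewBox `0 0 266.4200 190.0533` with mm width/height → 1 unit = 1 mm. Flip: y_m = 190.0533 − y_svg.

**Shape 1** — `<path>` open polyline, stroke `#ff0000` → engrave (S338, F2891). Machine vertices: (237.8796,179.3127) → (135.4484,77.4925) → (117.3835,112.9838) → (243.3925,112.3041). Open path.

**Shape 2** — `<line>` line segment, stroke `#ff0000` → engrave (S338, F2891). Machine vertices: (246.4045,131.4200) → (141.7083,181.2253). Open path.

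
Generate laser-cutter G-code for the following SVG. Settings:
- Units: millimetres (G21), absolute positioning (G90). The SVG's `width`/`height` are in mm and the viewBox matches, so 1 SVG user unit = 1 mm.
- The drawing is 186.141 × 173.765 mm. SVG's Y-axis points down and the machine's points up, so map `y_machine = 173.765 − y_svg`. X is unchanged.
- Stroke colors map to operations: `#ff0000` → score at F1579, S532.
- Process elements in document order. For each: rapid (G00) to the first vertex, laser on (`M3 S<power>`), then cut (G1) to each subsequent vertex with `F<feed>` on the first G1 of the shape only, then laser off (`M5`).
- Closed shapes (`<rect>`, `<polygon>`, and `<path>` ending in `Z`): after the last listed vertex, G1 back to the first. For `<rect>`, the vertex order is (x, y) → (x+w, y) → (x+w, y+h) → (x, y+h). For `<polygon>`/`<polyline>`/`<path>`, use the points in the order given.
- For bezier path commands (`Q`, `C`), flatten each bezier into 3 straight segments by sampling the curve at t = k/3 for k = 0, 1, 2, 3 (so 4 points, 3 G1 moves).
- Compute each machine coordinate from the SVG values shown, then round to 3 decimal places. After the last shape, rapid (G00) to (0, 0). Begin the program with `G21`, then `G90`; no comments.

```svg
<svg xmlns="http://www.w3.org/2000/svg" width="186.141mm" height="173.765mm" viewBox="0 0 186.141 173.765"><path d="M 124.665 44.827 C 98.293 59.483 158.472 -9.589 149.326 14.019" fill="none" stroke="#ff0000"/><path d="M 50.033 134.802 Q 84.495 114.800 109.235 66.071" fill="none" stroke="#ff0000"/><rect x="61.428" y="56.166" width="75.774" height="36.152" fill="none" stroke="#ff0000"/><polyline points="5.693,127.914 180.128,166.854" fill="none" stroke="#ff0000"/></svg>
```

Since the viewBox matches the mm dimensions, user units are millimetres directly. The only transform is the Y-flip y_m = 173.765 − y_svg.

Shape 1 is a cubic bezier drawn with `<path>`. Its stroke #ff0000 means score at S532, F1579. After flipping Y the toolpath is (124.665,128.938) → (121.370,135.658) → (141.137,158.994) → (149.326,159.746).

Shape 2 is a quadratic bezier drawn with `<path>`. Its stroke #ff0000 means score at S532, F1579. After flipping Y the toolpath is (50.033,38.963) → (71.927,55.490) → (91.661,78.400) → (109.235,107.694).

Shape 3 is a rectangle drawn with `<rect>`. Its stroke #ff0000 means score at S532, F1579. After flipping Y the toolpath is (61.428,117.599) → (137.202,117.599) → (137.202,81.447) → (61.428,81.447) → (61.428,117.599), returning to the start.

Shape 4 is a line segment drawn with `<polyline>`. Its stroke #ff0000 means score at S532, F1579. After flipping Y the toolpath is (5.693,45.851) → (180.128,6.911).

G21
G90
G00 X124.665 Y128.938
M3 S532
G1 X121.370 Y135.658 F1579
G1 X141.137 Y158.994
G1 X149.326 Y159.746
M5
G00 X50.033 Y38.963
M3 S532
G1 X71.927 Y55.490 F1579
G1 X91.661 Y78.400
G1 X109.235 Y107.694
M5
G00 X61.428 Y117.599
M3 S532
G1 X137.202 Y117.599 F1579
G1 X137.202 Y81.447
G1 X61.428 Y81.447
G1 X61.428 Y117.599
M5
G00 X5.693 Y45.851
M3 S532
G1 X180.128 Y6.911 F1579
M5
G00 X0.000 Y0.000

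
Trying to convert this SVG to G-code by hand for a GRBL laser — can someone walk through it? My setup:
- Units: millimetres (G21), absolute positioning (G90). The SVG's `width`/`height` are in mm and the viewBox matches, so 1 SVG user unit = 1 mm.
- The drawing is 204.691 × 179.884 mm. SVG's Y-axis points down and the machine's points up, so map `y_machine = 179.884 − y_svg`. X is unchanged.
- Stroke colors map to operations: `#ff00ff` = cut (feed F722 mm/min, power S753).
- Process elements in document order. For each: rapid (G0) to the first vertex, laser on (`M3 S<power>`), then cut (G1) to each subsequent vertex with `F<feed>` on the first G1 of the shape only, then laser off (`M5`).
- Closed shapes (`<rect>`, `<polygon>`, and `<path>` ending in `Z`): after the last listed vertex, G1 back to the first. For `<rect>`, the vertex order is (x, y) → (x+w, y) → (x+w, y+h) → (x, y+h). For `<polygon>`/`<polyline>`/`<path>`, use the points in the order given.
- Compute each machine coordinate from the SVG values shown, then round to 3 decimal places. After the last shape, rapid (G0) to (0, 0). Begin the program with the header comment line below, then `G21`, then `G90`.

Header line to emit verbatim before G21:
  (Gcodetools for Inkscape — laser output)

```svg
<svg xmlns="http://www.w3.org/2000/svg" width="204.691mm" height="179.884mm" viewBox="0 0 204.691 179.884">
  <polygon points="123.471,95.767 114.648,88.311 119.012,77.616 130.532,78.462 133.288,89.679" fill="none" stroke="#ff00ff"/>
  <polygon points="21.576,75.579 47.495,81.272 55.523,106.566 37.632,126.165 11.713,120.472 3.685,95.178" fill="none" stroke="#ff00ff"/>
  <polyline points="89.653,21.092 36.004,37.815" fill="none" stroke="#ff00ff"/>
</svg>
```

(Gcodetools for Inkscape — laser output)
G21
G90
G0 X123.471 Y84.117
M3 S753
G1 X114.648 Y91.573 F722
G1 X119.012 Y102.268
G1 X130.532 Y101.422
G1 X133.288 Y90.205
G1 X123.471 Y84.117
M5
G0 X21.576 Y104.305
M3 S753
G1 X47.495 Y98.612 F722
G1 X55.523 Y73.318
G1 X37.632 Y53.719
G1 X11.713 Y59.412
G1 X3.685 Y84.706
G1 X21.576 Y104.305
M5
G0 X89.653 Y158.792
M3 S753
G1 X36.004 Y142.069 F722
M5
G0 X0.000 Y0.000

viewBox `0 0 204.691 179.884` with mm width/height → 1 unit = 1 mm. Flip: y_m = 179.884 − y_svg.

**Shape 1** — `<polygon>` regular polygon, stroke `#ff00ff` → cut (S753, F722). Machine vertices: (123.471,84.117) → (114.648,91.573) → (119.012,102.268) → (130.532,101.422) → (133.288,90.205) → (123.471,84.117). Closed: final G1 returns to the first vertex.

**Shape 2** — `<polygon>` regular polygon, stroke `#ff00ff` → cut (S753, F722). Machine vertices: (21.576,104.305) → (47.495,98.612) → (55.523,73.318) → (37.632,53.719) → (11.713,59.412) → (3.685,84.706) → (21.576,104.305). Closed: final G1 returns to the first vertex.

**Shape 3** — `<polyline>` line segment, stroke `#ff00ff` → cut (S753, F722). Machine vertices: (89.653,158.792) → (36.004,142.069). Open path.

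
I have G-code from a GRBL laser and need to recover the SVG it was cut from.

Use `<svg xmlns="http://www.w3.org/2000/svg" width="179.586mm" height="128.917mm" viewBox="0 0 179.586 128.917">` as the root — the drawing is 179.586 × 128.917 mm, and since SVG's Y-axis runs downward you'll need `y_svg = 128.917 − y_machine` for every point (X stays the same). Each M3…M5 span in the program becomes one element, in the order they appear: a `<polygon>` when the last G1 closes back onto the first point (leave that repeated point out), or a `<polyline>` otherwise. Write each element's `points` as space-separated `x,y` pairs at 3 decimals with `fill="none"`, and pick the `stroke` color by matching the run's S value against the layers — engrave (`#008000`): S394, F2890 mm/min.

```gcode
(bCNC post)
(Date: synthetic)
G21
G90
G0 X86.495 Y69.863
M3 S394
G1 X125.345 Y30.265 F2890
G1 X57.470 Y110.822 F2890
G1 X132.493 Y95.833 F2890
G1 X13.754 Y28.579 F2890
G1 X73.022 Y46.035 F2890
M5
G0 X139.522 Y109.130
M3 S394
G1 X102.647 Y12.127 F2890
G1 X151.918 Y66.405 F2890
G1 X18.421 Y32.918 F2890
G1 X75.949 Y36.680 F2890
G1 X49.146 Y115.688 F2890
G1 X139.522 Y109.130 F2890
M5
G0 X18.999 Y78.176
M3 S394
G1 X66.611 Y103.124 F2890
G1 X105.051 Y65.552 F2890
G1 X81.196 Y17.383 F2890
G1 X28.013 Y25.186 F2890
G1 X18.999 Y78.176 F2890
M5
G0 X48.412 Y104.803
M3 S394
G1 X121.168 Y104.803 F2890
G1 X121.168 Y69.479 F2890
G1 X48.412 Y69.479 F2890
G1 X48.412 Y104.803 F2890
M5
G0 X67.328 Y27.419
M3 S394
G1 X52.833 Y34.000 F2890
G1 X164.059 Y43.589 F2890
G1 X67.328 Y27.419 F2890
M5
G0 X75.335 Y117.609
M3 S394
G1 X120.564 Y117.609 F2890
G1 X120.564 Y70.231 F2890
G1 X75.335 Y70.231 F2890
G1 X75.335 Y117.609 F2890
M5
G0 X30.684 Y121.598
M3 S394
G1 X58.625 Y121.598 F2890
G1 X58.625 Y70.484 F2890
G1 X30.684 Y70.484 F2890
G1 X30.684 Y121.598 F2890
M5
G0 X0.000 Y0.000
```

<svg xmlns="http://www.w3.org/2000/svg" width="179.586mm" height="128.917mm" viewBox="0 0 179.586 128.917">
  <polyline points="86.495,59.054 125.345,98.652 57.470,18.095 132.493,33.084 13.754,100.338 73.022,82.882" fill="none" stroke="#008000"/>
  <polygon points="139.522,19.787 102.647,116.790 151.918,62.512 18.421,95.999 75.949,92.237 49.146,13.229" fill="none" stroke="#008000"/>
  <polygon points="18.999,50.741 66.611,25.793 105.051,63.365 81.196,111.534 28.013,103.731" fill="none" stroke="#008000"/>
  <polygon points="48.412,24.114 121.168,24.114 121.168,59.438 48.412,59.438" fill="none" stroke="#008000"/>
  <polygon points="67.328,101.498 52.833,94.917 164.059,85.328" fill="none" stroke="#008000"/>
  <polygon points="75.335,11.308 120.564,11.308 120.564,58.686 75.335,58.686" fill="none" stroke="#008000"/>
  <polygon points="30.684,7.319 58.625,7.319 58.625,58.433 30.684,58.433" fill="none" stroke="#008000"/>
</svg>

Machine Y-up, SVG Y-down with viewBox height 128.917, so y_svg = 128.917 − y_machine; X carries over. Every run uses S394, so all elements get stroke `#008000` (engrave).

Run 1: The run is open, so emit a `<polyline>` with points (Y-flipped): 86.495,59.054 125.345,98.652 57.470,18.095 132.493,33.084 13.754,100.338 73.022,82.882.

Run 2: The run returns to its start, so emit a `<polygon>` with points (Y-flipped): 139.522,19.787 102.647,116.790 151.918,62.512 18.421,95.999 75.949,92.237 49.146,13.229.

Run 3: The run returns to its start, so emit a `<polygon>` with points (Y-flipped): 18.999,50.741 66.611,25.793 105.051,63.365 81.196,111.534 28.013,103.731.

Run 4: The run returns to its start, so emit a `<polygon>` with points (Y-flipped): 48.412,24.114 121.168,24.114 121.168,59.438 48.412,59.438.

Run 5: The run returns to its start, so emit a `<polygon>` with points (Y-flipped): 67.328,101.498 52.833,94.917 164.059,85.328.

Run 6: The run returns to its start, so emit a `<polygon>` with points (Y-flipped): 75.335,11.308 120.564,11.308 120.564,58.686 75.335,58.686.

Run 7: The run returns to its start, so emit a `<polygon>` with points (Y-flipped): 30.684,7.319 58.625,7.319 58.625,58.433 30.684,58.433.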